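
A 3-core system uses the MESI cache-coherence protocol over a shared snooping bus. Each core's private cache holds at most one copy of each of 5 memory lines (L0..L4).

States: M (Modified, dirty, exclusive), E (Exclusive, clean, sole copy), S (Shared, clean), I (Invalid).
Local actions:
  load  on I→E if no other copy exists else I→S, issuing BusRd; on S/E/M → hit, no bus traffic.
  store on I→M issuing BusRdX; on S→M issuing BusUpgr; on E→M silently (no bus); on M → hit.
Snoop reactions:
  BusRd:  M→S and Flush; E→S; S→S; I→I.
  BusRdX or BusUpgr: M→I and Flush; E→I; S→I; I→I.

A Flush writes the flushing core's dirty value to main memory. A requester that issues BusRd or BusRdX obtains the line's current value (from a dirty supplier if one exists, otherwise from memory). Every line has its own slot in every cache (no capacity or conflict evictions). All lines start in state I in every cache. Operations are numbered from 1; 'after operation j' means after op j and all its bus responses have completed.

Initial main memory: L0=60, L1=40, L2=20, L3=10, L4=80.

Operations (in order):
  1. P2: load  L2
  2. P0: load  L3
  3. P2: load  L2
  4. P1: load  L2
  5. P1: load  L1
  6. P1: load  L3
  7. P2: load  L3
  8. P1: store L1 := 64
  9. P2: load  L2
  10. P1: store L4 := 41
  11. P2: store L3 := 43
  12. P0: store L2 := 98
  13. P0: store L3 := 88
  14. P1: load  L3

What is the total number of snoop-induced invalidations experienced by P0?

invalidations = 1

1. P2: load  L2  bus=[BusRd]  L2: P0=I P1=I P2=E  mem[L2]=20
2. P0: load  L3  bus=[BusRd]  L3: P0=E P1=I P2=I  mem[L3]=10
3. P2: load  L2  bus=[-]  L2: P0=I P1=I P2=E  mem[L2]=20
4. P1: load  L2  bus=[BusRd]  L2: P0=I P1=S P2=S  mem[L2]=20
5. P1: load  L1  bus=[BusRd]  L1: P0=I P1=E P2=I  mem[L1]=40
6. P1: load  L3  bus=[BusRd]  L3: P0=S P1=S P2=I  mem[L3]=10
7. P2: load  L3  bus=[BusRd]  L3: P0=S P1=S P2=S  mem[L3]=10
8. P1: store L1 := 64  bus=[-]  L1: P0=I P1=M P2=I  mem[L1]=40
9. P2: load  L2  bus=[-]  L2: P0=I P1=S P2=S  mem[L2]=20
10. P1: store L4 := 41  bus=[BusRdX]  L4: P0=I P1=M P2=I  mem[L4]=80
11. P2: store L3 := 43  bus=[BusUpgr]  L3: P0=I P1=I P2=M  mem[L3]=10
12. P0: store L2 := 98  bus=[BusRdX]  L2: P0=M P1=I P2=I  mem[L2]=20
13. P0: store L3 := 88  bus=[BusRdX,Flush]  L3: P0=M P1=I P2=I  mem[L3]=43
14. P1: load  L3  bus=[BusRd,Flush]  L3: P0=S P1=S P2=I  mem[L3]=88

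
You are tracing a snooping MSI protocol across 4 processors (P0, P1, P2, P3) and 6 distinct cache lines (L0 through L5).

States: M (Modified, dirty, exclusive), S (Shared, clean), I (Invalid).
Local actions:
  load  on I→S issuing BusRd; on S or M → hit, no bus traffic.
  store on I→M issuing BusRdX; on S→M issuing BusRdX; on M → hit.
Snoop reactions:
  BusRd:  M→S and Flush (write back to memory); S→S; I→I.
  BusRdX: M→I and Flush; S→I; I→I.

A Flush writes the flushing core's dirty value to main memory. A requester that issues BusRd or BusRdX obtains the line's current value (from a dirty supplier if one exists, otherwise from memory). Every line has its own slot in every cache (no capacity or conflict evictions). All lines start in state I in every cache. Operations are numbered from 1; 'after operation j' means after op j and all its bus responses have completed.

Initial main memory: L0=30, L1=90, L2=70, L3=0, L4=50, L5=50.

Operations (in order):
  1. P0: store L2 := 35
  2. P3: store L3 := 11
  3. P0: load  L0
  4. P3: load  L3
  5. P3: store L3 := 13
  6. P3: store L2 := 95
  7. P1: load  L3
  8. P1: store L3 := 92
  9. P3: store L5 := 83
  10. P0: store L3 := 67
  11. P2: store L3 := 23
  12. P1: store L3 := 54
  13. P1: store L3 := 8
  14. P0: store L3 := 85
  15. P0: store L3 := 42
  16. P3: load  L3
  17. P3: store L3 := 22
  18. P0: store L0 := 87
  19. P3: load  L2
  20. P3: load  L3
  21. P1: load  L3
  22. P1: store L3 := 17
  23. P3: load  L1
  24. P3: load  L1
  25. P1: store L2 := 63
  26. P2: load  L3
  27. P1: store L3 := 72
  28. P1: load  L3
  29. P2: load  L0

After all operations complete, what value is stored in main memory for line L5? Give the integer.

1. P0: store L2 := 35  bus=[BusRdX]  L2: P0=M P1=I P2=I P3=I  mem[L2]=70
2. P3: store L3 := 11  bus=[BusRdX]  L3: P0=I P1=I P2=I P3=M  mem[L3]=0
3. P0: load  L0  bus=[BusRd]  L0: P0=S P1=I P2=I P3=I  mem[L0]=30
4. P3: load  L3  bus=[-]  L3: P0=I P1=I P2=I P3=M  mem[L3]=0
5. P3: store L3 := 13  bus=[-]  L3: P0=I P1=I P2=I P3=M  mem[L3]=0
6. P3: store L2 := 95  bus=[BusRdX,Flush]  L2: P0=I P1=I P2=I P3=M  mem[L2]=35
7. P1: load  L3  bus=[BusRd,Flush]  L3: P0=I P1=S P2=I P3=S  mem[L3]=13
8. P1: store L3 := 92  bus=[BusRdX]  L3: P0=I P1=M P2=I P3=I  mem[L3]=13
9. P3: store L5 := 83  bus=[BusRdX]  L5: P0=I P1=I P2=I P3=M  mem[L5]=50
10. P0: store L3 := 67  bus=[BusRdX,Flush]  L3: P0=M P1=I P2=I P3=I  mem[L3]=92
11. P2: store L3 := 23  bus=[BusRdX,Flush]  L3: P0=I P1=I P2=M P3=I  mem[L3]=67
12. P1: store L3 := 54  bus=[BusRdX,Flush]  L3: P0=I P1=M P2=I P3=I  mem[L3]=23
13. P1: store L3 := 8  bus=[-]  L3: P0=I P1=M P2=I P3=I  mem[L3]=23
14. P0: store L3 := 85  bus=[BusRdX,Flush]  L3: P0=M P1=I P2=I P3=I  mem[L3]=8
15. P0: store L3 := 42  bus=[-]  L3: P0=M P1=I P2=I P3=I  mem[L3]=8
16. P3: load  L3  bus=[BusRd,Flush]  L3: P0=S P1=I P2=I P3=S  mem[L3]=42
17. P3: store L3 := 22  bus=[BusRdX]  L3: P0=I P1=I P2=I P3=M  mem[L3]=42
18. P0: store L0 := 87  bus=[BusRdX]  L0: P0=M P1=I P2=I P3=I  mem[L0]=30
19. P3: load  L2  bus=[-]  L2: P0=I P1=I P2=I P3=M  mem[L2]=35
20. P3: load  L3  bus=[-]  L3: P0=I P1=I P2=I P3=M  mem[L3]=42
21. P1: load  L3  bus=[BusRd,Flush]  L3: P0=I P1=S P2=I P3=S  mem[L3]=22
22. P1: store L3 := 17  bus=[BusRdX]  L3: P0=I P1=M P2=I P3=I  mem[L3]=22
23. P3: load  L1  bus=[BusRd]  L1: P0=I P1=I P2=I P3=S  mem[L1]=90
24. P3: load  L1  bus=[-]  L1: P0=I P1=I P2=I P3=S  mem[L1]=90
25. P1: store L2 := 63  bus=[BusRdX,Flush]  L2: P0=I P1=M P2=I P3=I  mem[L2]=95
26. P2: load  L3  bus=[BusRd,Flush]  L3: P0=I P1=S P2=S P3=I  mem[L3]=17
27. P1: store L3 := 72  bus=[BusRdX]  L3: P0=I P1=M P2=I P3=I  mem[L3]=17
28. P1: load  L3  bus=[-]  L3: P0=I P1=M P2=I P3=I  mem[L3]=17
29. P2: load  L0  bus=[BusRd,Flush]  L0: P0=S P1=I P2=S P3=I  mem[L0]=87

memory[L5] = 50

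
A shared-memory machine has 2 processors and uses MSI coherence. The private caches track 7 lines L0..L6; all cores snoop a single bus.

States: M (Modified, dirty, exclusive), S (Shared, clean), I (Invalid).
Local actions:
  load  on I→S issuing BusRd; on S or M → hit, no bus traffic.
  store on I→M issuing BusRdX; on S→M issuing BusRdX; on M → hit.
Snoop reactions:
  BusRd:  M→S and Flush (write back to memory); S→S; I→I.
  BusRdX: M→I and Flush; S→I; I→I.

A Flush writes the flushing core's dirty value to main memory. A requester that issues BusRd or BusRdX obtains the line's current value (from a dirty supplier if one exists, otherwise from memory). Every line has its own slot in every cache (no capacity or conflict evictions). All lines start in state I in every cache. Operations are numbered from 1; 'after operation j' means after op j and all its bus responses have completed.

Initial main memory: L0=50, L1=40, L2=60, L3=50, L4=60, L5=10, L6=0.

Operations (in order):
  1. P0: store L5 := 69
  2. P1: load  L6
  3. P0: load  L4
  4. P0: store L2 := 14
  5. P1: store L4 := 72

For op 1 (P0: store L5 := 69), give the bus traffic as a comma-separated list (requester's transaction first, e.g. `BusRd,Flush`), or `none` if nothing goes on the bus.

bus = BusRdX

step 1: P0: store L5 := 69  ⟶  MI  (L5)  txn=BusRdX  M[L5]=10
step 2: P1: load  L6  ⟶  IS  (L6)  txn=BusRd  M[L6]=0
step 3: P0: load  L4  ⟶  SI  (L4)  txn=BusRd  M[L4]=60
step 4: P0: store L2 := 14  ⟶  MI  (L2)  txn=BusRdX  M[L2]=60
step 5: P1: store L4 := 72  ⟶  IM  (L4)  txn=BusRdX  M[L4]=60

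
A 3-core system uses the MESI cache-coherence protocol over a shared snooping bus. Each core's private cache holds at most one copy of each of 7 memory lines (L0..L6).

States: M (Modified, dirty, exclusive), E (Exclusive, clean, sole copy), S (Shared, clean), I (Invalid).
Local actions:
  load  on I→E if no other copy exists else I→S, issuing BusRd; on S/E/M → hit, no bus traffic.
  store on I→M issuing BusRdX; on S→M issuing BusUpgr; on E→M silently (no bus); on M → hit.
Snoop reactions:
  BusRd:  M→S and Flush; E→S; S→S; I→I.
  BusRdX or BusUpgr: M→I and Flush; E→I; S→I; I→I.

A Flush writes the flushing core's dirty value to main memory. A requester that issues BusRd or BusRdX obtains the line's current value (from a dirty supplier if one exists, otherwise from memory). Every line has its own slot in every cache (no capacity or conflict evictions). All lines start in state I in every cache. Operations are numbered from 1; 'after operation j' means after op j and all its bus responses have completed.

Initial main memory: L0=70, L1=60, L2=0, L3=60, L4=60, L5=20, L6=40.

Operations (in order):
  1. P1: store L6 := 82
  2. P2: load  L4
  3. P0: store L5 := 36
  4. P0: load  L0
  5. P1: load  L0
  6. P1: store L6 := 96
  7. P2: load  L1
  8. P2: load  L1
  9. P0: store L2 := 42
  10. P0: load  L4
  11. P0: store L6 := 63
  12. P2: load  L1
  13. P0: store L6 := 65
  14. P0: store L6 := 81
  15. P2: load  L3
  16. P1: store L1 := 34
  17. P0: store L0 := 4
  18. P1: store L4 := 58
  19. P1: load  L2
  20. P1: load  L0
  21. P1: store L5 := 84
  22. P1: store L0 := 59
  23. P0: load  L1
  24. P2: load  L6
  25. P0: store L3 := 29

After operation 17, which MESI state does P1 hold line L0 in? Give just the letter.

  op1 P1: store L6 := 82 → I/M/I on L6; bus BusRdX; mem=40
  op2 P2: load  L4 → I/I/E on L4; bus BusRd; mem=60
  op3 P0: store L5 := 36 → M/I/I on L5; bus BusRdX; mem=20
  op4 P0: load  L0 → E/I/I on L0; bus BusRd; mem=70
  op5 P1: load  L0 → S/S/I on L0; bus BusRd; mem=70
  op6 P1: store L6 := 96 → I/M/I on L6; bus (none); mem=40
  op7 P2: load  L1 → I/I/E on L1; bus BusRd; mem=60
  op8 P2: load  L1 → I/I/E on L1; bus (none); mem=60
  op9 P0: store L2 := 42 → M/I/I on L2; bus BusRdX; mem=0
  op10 P0: load  L4 → S/I/S on L4; bus BusRd; mem=60
  op11 P0: store L6 := 63 → M/I/I on L6; bus BusRdX Flush; mem=96
  op12 P2: load  L1 → I/I/E on L1; bus (none); mem=60
  op13 P0: store L6 := 65 → M/I/I on L6; bus (none); mem=96
  op14 P0: store L6 := 81 → M/I/I on L6; bus (none); mem=96
  op15 P2: load  L3 → I/I/E on L3; bus BusRd; mem=60
  op16 P1: store L1 := 34 → I/M/I on L1; bus BusRdX; mem=60
  op17 P0: store L0 := 4 → M/I/I on L0; bus BusUpgr; mem=70
  op18 P1: store L4 := 58 → I/M/I on L4; bus BusRdX; mem=60
  op19 P1: load  L2 → S/S/I on L2; bus BusRd Flush; mem=42
  op20 P1: load  L0 → S/S/I on L0; bus BusRd Flush; mem=4
  op21 P1: store L5 := 84 → I/M/I on L5; bus BusRdX Flush; mem=36
  op22 P1: store L0 := 59 → I/M/I on L0; bus BusUpgr; mem=4
  op23 P0: load  L1 → S/S/I on L1; bus BusRd Flush; mem=34
  op24 P2: load  L6 → S/I/S on L6; bus BusRd Flush; mem=81
  op25 P0: store L3 := 29 → M/I/I on L3; bus BusRdX; mem=60

state = I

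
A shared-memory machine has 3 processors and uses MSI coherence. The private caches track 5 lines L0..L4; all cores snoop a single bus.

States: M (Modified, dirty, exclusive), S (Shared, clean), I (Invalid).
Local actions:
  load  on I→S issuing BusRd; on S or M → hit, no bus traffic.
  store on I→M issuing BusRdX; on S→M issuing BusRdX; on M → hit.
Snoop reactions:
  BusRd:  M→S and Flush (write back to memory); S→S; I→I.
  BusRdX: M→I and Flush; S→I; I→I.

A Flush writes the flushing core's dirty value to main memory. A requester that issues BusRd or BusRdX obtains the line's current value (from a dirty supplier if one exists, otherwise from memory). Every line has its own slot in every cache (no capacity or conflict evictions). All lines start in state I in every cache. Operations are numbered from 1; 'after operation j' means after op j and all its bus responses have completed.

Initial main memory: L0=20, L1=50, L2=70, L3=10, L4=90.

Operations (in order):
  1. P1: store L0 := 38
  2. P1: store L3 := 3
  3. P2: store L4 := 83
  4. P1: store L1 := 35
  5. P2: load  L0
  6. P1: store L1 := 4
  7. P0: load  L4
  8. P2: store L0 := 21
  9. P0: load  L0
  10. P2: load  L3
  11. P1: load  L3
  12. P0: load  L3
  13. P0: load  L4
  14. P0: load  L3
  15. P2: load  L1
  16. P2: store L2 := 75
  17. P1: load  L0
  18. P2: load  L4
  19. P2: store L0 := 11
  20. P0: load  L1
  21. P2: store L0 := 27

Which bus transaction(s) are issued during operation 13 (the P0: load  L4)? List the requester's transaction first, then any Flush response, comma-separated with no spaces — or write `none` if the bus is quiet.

step 1: P1: store L0 := 38  ⟶  IMI  (L0)  txn=BusRdX  M[L0]=20
step 2: P1: store L3 := 3  ⟶  IMI  (L3)  txn=BusRdX  M[L3]=10
step 3: P2: store L4 := 83  ⟶  IIM  (L4)  txn=BusRdX  M[L4]=90
step 4: P1: store L1 := 35  ⟶  IMI  (L1)  txn=BusRdX  M[L1]=50
step 5: P2: load  L0  ⟶  ISS  (L0)  txn=BusRd+Flush  M[L0]=38
step 6: P1: store L1 := 4  ⟶  IMI  (L1)  txn=∅  M[L1]=50
step 7: P0: load  L4  ⟶  SIS  (L4)  txn=BusRd+Flush  M[L4]=83
step 8: P2: store L0 := 21  ⟶  IIM  (L0)  txn=BusRdX  M[L0]=38
step 9: P0: load  L0  ⟶  SIS  (L0)  txn=BusRd+Flush  M[L0]=21
step 10: P2: load  L3  ⟶  ISS  (L3)  txn=BusRd+Flush  M[L3]=3
step 11: P1: load  L3  ⟶  ISS  (L3)  txn=∅  M[L3]=3
step 12: P0: load  L3  ⟶  SSS  (L3)  txn=BusRd  M[L3]=3
step 13: P0: load  L4  ⟶  SIS  (L4)  txn=∅  M[L4]=83
step 14: P0: load  L3  ⟶  SSS  (L3)  txn=∅  M[L3]=3
step 15: P2: load  L1  ⟶  ISS  (L1)  txn=BusRd+Flush  M[L1]=4
step 16: P2: store L2 := 75  ⟶  IIM  (L2)  txn=BusRdX  M[L2]=70
step 17: P1: load  L0  ⟶  SSS  (L0)  txn=BusRd  M[L0]=21
step 18: P2: load  L4  ⟶  SIS  (L4)  txn=∅  M[L4]=83
step 19: P2: store L0 := 11  ⟶  IIM  (L0)  txn=BusRdX  M[L0]=21
step 20: P0: load  L1  ⟶  SSS  (L1)  txn=BusRd  M[L1]=4
step 21: P2: store L0 := 27  ⟶  IIM  (L0)  txn=∅  M[L0]=21

bus = none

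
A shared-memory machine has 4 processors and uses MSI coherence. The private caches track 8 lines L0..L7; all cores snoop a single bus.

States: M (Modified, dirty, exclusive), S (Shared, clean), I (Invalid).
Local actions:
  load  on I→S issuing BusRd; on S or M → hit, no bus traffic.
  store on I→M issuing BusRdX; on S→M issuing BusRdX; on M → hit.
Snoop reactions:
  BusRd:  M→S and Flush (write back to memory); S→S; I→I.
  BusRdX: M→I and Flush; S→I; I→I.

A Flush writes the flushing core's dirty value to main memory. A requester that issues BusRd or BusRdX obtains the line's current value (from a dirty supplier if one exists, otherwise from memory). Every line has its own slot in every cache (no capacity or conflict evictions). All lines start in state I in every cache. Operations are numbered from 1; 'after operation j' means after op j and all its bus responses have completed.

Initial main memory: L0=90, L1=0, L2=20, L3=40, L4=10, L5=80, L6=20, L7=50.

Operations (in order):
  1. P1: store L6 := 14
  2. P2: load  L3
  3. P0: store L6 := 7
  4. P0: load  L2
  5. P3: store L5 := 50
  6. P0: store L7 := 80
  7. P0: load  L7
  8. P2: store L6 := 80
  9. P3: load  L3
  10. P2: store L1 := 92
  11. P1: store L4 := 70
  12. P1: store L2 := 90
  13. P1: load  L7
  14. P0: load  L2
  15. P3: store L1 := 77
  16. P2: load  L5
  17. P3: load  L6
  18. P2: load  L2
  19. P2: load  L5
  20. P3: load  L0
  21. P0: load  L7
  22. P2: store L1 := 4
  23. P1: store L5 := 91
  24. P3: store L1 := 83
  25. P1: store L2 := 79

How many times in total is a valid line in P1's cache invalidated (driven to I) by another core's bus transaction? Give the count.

1. P1: store L6 := 14  bus=[BusRdX]  L6: P0=I P1=M P2=I P3=I  mem[L6]=20
2. P2: load  L3  bus=[BusRd]  L3: P0=I P1=I P2=S P3=I  mem[L3]=40
3. P0: store L6 := 7  bus=[BusRdX,Flush]  L6: P0=M P1=I P2=I P3=I  mem[L6]=14
4. P0: load  L2  bus=[BusRd]  L2: P0=S P1=I P2=I P3=I  mem[L2]=20
5. P3: store L5 := 50  bus=[BusRdX]  L5: P0=I P1=I P2=I P3=M  mem[L5]=80
6. P0: store L7 := 80  bus=[BusRdX]  L7: P0=M P1=I P2=I P3=I  mem[L7]=50
7. P0: load  L7  bus=[-]  L7: P0=M P1=I P2=I P3=I  mem[L7]=50
8. P2: store L6 := 80  bus=[BusRdX,Flush]  L6: P0=I P1=I P2=M P3=I  mem[L6]=7
9. P3: load  L3  bus=[BusRd]  L3: P0=I P1=I P2=S P3=S  mem[L3]=40
10. P2: store L1 := 92  bus=[BusRdX]  L1: P0=I P1=I P2=M P3=I  mem[L1]=0
11. P1: store L4 := 70  bus=[BusRdX]  L4: P0=I P1=M P2=I P3=I  mem[L4]=10
12. P1: store L2 := 90  bus=[BusRdX]  L2: P0=I P1=M P2=I P3=I  mem[L2]=20
13. P1: load  L7  bus=[BusRd,Flush]  L7: P0=S P1=S P2=I P3=I  mem[L7]=80
14. P0: load  L2  bus=[BusRd,Flush]  L2: P0=S P1=S P2=I P3=I  mem[L2]=90
15. P3: store L1 := 77  bus=[BusRdX,Flush]  L1: P0=I P1=I P2=I P3=M  mem[L1]=92
16. P2: load  L5  bus=[BusRd,Flush]  L5: P0=I P1=I P2=S P3=S  mem[L5]=50
17. P3: load  L6  bus=[BusRd,Flush]  L6: P0=I P1=I P2=S P3=S  mem[L6]=80
18. P2: load  L2  bus=[BusRd]  L2: P0=S P1=S P2=S P3=I  mem[L2]=90
19. P2: load  L5  bus=[-]  L5: P0=I P1=I P2=S P3=S  mem[L5]=50
20. P3: load  L0  bus=[BusRd]  L0: P0=I P1=I P2=I P3=S  mem[L0]=90
21. P0: load  L7  bus=[-]  L7: P0=S P1=S P2=I P3=I  mem[L7]=80
22. P2: store L1 := 4  bus=[BusRdX,Flush]  L1: P0=I P1=I P2=M P3=I  mem[L1]=77
23. P1: store L5 := 91  bus=[BusRdX]  L5: P0=I P1=M P2=I P3=I  mem[L5]=50
24. P3: store L1 := 83  bus=[BusRdX,Flush]  L1: P0=I P1=I P2=I P3=M  mem[L1]=4
25. P1: store L2 := 79  bus=[BusRdX]  L2: P0=I P1=M P2=I P3=I  mem[L2]=90

invalidations = 1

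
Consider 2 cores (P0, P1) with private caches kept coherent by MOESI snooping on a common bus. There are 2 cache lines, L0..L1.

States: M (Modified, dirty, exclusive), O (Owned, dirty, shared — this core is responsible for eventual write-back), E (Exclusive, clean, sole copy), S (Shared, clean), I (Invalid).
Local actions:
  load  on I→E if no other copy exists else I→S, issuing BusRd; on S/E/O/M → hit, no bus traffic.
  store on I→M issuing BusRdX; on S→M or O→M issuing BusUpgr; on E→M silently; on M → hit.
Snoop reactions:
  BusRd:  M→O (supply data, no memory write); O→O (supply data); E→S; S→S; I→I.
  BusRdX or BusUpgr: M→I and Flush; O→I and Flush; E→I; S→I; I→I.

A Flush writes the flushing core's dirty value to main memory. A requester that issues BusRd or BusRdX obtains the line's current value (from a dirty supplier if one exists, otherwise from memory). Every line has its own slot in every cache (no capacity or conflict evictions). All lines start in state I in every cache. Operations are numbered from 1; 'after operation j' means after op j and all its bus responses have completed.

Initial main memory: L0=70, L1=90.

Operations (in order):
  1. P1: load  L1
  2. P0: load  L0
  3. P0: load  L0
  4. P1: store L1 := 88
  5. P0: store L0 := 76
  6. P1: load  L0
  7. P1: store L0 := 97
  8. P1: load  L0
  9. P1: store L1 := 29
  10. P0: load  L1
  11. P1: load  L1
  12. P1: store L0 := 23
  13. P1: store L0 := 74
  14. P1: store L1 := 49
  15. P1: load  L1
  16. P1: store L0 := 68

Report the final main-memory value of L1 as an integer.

memory[L1] = 90

  op1 P1: load  L1 → I/E on L1; bus BusRd; mem=90
  op2 P0: load  L0 → E/I on L0; bus BusRd; mem=70
  op3 P0: load  L0 → E/I on L0; bus (none); mem=70
  op4 P1: store L1 := 88 → I/M on L1; bus (none); mem=90
  op5 P0: store L0 := 76 → M/I on L0; bus (none); mem=70
  op6 P1: load  L0 → O/S on L0; bus BusRd; mem=70
  op7 P1: store L0 := 97 → I/M on L0; bus BusUpgr Flush; mem=76
  op8 P1: load  L0 → I/M on L0; bus (none); mem=76
  op9 P1: store L1 := 29 → I/M on L1; bus (none); mem=90
  op10 P0: load  L1 → S/O on L1; bus BusRd; mem=90
  op11 P1: load  L1 → S/O on L1; bus (none); mem=90
  op12 P1: store L0 := 23 → I/M on L0; bus (none); mem=76
  op13 P1: store L0 := 74 → I/M on L0; bus (none); mem=76
  op14 P1: store L1 := 49 → I/M on L1; bus BusUpgr; mem=90
  op15 P1: load  L1 → I/M on L1; bus (none); mem=90
  op16 P1: store L0 := 68 → I/M on L0; bus (none); mem=76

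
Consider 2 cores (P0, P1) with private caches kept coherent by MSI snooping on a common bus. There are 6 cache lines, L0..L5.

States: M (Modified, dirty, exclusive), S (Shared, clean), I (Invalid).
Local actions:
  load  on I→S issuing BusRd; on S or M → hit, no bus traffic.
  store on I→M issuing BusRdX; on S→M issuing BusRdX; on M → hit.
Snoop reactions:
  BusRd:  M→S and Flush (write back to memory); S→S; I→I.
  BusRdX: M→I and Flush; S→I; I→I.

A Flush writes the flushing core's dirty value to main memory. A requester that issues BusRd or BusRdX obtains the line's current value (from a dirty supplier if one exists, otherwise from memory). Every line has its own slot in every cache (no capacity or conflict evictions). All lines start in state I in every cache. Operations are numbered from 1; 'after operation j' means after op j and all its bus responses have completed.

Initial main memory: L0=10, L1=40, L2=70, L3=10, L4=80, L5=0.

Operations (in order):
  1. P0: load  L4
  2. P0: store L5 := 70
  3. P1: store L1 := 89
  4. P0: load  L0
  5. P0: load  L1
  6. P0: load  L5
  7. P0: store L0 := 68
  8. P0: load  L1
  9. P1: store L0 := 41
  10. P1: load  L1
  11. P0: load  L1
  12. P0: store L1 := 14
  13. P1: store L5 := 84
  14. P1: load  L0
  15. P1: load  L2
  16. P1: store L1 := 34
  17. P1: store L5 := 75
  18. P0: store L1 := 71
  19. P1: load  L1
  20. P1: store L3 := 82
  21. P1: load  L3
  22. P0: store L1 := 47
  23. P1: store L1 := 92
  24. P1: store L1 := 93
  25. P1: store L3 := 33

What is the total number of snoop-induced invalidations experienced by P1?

invalidations = 3

[1] P0: load  L4 | P0:S(80), P1:I | bus: BusRd
[2] P0: store L5 := 70 | P0:M(70), P1:I | bus: BusRdX
[3] P1: store L1 := 89 | P0:I, P1:M(89) | bus: BusRdX
[4] P0: load  L0 | P0:S(10), P1:I | bus: BusRd
[5] P0: load  L1 | P0:S(89), P1:S(89) | bus: BusRd,Flush
[6] P0: load  L5 | P0:M(70), P1:I | bus: none
[7] P0: store L0 := 68 | P0:M(68), P1:I | bus: BusRdX
[8] P0: load  L1 | P0:S(89), P1:S(89) | bus: none
[9] P1: store L0 := 41 | P0:I, P1:M(41) | bus: BusRdX,Flush
[10] P1: load  L1 | P0:S(89), P1:S(89) | bus: none
[11] P0: load  L1 | P0:S(89), P1:S(89) | bus: none
[12] P0: store L1 := 14 | P0:M(14), P1:I | bus: BusRdX
[13] P1: store L5 := 84 | P0:I, P1:M(84) | bus: BusRdX,Flush
[14] P1: load  L0 | P0:I, P1:M(41) | bus: none
[15] P1: load  L2 | P0:I, P1:S(70) | bus: BusRd
[16] P1: store L1 := 34 | P0:I, P1:M(34) | bus: BusRdX,Flush
[17] P1: store L5 := 75 | P0:I, P1:M(75) | bus: none
[18] P0: store L1 := 71 | P0:M(71), P1:I | bus: BusRdX,Flush
[19] P1: load  L1 | P0:S(71), P1:S(71) | bus: BusRd,Flush
[20] P1: store L3 := 82 | P0:I, P1:M(82) | bus: BusRdX
[21] P1: load  L3 | P0:I, P1:M(82) | bus: none
[22] P0: store L1 := 47 | P0:M(47), P1:I | bus: BusRdX
[23] P1: store L1 := 92 | P0:I, P1:M(92) | bus: BusRdX,Flush
[24] P1: store L1 := 93 | P0:I, P1:M(93) | bus: none
[25] P1: store L3 := 33 | P0:I, P1:M(33) | bus: none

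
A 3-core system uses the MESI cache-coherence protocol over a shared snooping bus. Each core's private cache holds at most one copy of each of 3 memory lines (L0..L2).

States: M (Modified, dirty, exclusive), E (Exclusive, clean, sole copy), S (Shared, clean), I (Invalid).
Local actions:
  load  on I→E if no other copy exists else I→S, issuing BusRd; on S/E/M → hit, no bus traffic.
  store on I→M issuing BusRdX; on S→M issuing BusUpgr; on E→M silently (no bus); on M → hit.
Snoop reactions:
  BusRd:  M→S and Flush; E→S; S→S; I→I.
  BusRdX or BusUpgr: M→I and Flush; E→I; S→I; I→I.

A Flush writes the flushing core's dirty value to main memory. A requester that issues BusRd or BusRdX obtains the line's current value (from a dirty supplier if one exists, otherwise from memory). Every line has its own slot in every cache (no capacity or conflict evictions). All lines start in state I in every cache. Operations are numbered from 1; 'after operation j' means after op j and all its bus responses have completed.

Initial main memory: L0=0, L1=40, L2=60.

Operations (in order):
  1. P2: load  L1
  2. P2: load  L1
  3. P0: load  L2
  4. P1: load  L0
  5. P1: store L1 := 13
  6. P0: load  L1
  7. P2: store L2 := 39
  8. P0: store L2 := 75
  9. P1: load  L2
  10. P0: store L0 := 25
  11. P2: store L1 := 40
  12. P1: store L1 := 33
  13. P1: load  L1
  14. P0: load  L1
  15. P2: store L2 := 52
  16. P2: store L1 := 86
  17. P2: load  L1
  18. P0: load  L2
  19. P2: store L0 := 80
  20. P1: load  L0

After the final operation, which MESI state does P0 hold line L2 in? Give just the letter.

state = S

step 1: P2: load  L1  ⟶  IIE  (L1)  txn=BusRd  M[L1]=40
step 2: P2: load  L1  ⟶  IIE  (L1)  txn=∅  M[L1]=40
step 3: P0: load  L2  ⟶  EII  (L2)  txn=BusRd  M[L2]=60
step 4: P1: load  L0  ⟶  IEI  (L0)  txn=BusRd  M[L0]=0
step 5: P1: store L1 := 13  ⟶  IMI  (L1)  txn=BusRdX  M[L1]=40
step 6: P0: load  L1  ⟶  SSI  (L1)  txn=BusRd+Flush  M[L1]=13
step 7: P2: store L2 := 39  ⟶  IIM  (L2)  txn=BusRdX  M[L2]=60
step 8: P0: store L2 := 75  ⟶  MII  (L2)  txn=BusRdX+Flush  M[L2]=39
step 9: P1: load  L2  ⟶  SSI  (L2)  txn=BusRd+Flush  M[L2]=75
step 10: P0: store L0 := 25  ⟶  MII  (L0)  txn=BusRdX  M[L0]=0
step 11: P2: store L1 := 40  ⟶  IIM  (L1)  txn=BusRdX  M[L1]=13
step 12: P1: store L1 := 33  ⟶  IMI  (L1)  txn=BusRdX+Flush  M[L1]=40
step 13: P1: load  L1  ⟶  IMI  (L1)  txn=∅  M[L1]=40
step 14: P0: load  L1  ⟶  SSI  (L1)  txn=BusRd+Flush  M[L1]=33
step 15: P2: store L2 := 52  ⟶  IIM  (L2)  txn=BusRdX  M[L2]=75
step 16: P2: store L1 := 86  ⟶  IIM  (L1)  txn=BusRdX  M[L1]=33
step 17: P2: load  L1  ⟶  IIM  (L1)  txn=∅  M[L1]=33
step 18: P0: load  L2  ⟶  SIS  (L2)  txn=BusRd+Flush  M[L2]=52
step 19: P2: store L0 := 80  ⟶  IIM  (L0)  txn=BusRdX+Flush  M[L0]=25
step 20: P1: load  L0  ⟶  ISS  (L0)  txn=BusRd+Flush  M[L0]=80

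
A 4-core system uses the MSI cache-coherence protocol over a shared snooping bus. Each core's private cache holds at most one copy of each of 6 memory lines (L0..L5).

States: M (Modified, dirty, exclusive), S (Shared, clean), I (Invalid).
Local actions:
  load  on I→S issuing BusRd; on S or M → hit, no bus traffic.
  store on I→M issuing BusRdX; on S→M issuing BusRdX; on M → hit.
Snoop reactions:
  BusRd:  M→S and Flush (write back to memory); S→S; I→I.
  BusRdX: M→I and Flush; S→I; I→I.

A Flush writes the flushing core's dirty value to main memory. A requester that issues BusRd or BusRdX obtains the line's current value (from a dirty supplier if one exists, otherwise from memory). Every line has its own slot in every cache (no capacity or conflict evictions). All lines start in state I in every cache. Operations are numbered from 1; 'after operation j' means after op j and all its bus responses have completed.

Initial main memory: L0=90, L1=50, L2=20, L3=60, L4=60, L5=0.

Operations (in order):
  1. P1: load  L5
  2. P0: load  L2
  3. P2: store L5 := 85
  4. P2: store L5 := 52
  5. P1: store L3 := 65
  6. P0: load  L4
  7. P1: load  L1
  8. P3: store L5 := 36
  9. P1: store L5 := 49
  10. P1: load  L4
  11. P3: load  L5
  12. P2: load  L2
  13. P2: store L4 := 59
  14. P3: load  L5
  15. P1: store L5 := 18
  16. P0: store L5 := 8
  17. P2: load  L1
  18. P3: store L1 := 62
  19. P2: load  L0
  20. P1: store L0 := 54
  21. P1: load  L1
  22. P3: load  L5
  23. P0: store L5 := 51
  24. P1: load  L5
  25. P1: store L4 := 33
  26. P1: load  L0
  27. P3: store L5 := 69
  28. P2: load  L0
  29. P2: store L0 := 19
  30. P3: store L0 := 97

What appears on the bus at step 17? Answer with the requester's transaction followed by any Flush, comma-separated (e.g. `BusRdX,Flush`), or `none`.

1. P1: load  L5  bus=[BusRd]  L5: P0=I P1=S P2=I P3=I  mem[L5]=0
2. P0: load  L2  bus=[BusRd]  L2: P0=S P1=I P2=I P3=I  mem[L2]=20
3. P2: store L5 := 85  bus=[BusRdX]  L5: P0=I P1=I P2=M P3=I  mem[L5]=0
4. P2: store L5 := 52  bus=[-]  L5: P0=I P1=I P2=M P3=I  mem[L5]=0
5. P1: store L3 := 65  bus=[BusRdX]  L3: P0=I P1=M P2=I P3=I  mem[L3]=60
6. P0: load  L4  bus=[BusRd]  L4: P0=S P1=I P2=I P3=I  mem[L4]=60
7. P1: load  L1  bus=[BusRd]  L1: P0=I P1=S P2=I P3=I  mem[L1]=50
8. P3: store L5 := 36  bus=[BusRdX,Flush]  L5: P0=I P1=I P2=I P3=M  mem[L5]=52
9. P1: store L5 := 49  bus=[BusRdX,Flush]  L5: P0=I P1=M P2=I P3=I  mem[L5]=36
10. P1: load  L4  bus=[BusRd]  L4: P0=S P1=S P2=I P3=I  mem[L4]=60
11. P3: load  L5  bus=[BusRd,Flush]  L5: P0=I P1=S P2=I P3=S  mem[L5]=49
12. P2: load  L2  bus=[BusRd]  L2: P0=S P1=I P2=S P3=I  mem[L2]=20
13. P2: store L4 := 59  bus=[BusRdX]  L4: P0=I P1=I P2=M P3=I  mem[L4]=60
14. P3: load  L5  bus=[-]  L5: P0=I P1=S P2=I P3=S  mem[L5]=49
15. P1: store L5 := 18  bus=[BusRdX]  L5: P0=I P1=M P2=I P3=I  mem[L5]=49
16. P0: store L5 := 8  bus=[BusRdX,Flush]  L5: P0=M P1=I P2=I P3=I  mem[L5]=18
17. P2: load  L1  bus=[BusRd]  L1: P0=I P1=S P2=S P3=I  mem[L1]=50
18. P3: store L1 := 62  bus=[BusRdX]  L1: P0=I P1=I P2=I P3=M  mem[L1]=50
19. P2: load  L0  bus=[BusRd]  L0: P0=I P1=I P2=S P3=I  mem[L0]=90
20. P1: store L0 := 54  bus=[BusRdX]  L0: P0=I P1=M P2=I P3=I  mem[L0]=90
21. P1: load  L1  bus=[BusRd,Flush]  L1: P0=I P1=S P2=I P3=S  mem[L1]=62
22. P3: load  L5  bus=[BusRd,Flush]  L5: P0=S P1=I P2=I P3=S  mem[L5]=8
23. P0: store L5 := 51  bus=[BusRdX]  L5: P0=M P1=I P2=I P3=I  mem[L5]=8
24. P1: load  L5  bus=[BusRd,Flush]  L5: P0=S P1=S P2=I P3=I  mem[L5]=51
25. P1: store L4 := 33  bus=[BusRdX,Flush]  L4: P0=I P1=M P2=I P3=I  mem[L4]=59
26. P1: load  L0  bus=[-]  L0: P0=I P1=M P2=I P3=I  mem[L0]=90
27. P3: store L5 := 69  bus=[BusRdX]  L5: P0=I P1=I P2=I P3=M  mem[L5]=51
28. P2: load  L0  bus=[BusRd,Flush]  L0: P0=I P1=S P2=S P3=I  mem[L0]=54
29. P2: store L0 := 19  bus=[BusRdX]  L0: P0=I P1=I P2=M P3=I  mem[L0]=54
30. P3: store L0 := 97  bus=[BusRdX,Flush]  L0: P0=I P1=I P2=I P3=M  mem[L0]=19

bus = BusRd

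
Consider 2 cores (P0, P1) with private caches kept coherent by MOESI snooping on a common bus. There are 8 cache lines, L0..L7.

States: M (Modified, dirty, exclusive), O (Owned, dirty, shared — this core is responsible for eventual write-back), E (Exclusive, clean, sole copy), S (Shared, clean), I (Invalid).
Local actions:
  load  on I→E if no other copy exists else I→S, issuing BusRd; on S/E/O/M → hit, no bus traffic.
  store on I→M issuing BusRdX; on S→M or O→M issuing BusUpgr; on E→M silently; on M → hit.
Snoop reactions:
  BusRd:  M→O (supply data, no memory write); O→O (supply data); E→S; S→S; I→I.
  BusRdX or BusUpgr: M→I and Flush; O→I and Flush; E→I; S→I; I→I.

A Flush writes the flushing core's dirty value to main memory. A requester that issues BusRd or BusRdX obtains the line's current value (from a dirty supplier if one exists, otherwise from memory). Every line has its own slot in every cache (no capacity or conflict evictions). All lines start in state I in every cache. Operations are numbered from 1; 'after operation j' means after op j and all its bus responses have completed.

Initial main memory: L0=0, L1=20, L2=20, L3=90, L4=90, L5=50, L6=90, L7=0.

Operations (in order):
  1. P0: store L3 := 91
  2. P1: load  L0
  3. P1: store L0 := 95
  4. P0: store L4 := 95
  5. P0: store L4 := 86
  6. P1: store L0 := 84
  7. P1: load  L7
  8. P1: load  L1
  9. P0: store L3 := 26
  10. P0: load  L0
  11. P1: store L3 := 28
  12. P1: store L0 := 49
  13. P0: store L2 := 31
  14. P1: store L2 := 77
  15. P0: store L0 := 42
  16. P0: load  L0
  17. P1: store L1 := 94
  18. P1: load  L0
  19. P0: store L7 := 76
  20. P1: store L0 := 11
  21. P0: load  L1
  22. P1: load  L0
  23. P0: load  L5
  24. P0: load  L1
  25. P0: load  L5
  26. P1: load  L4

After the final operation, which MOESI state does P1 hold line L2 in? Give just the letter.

state = M

[1] P0: store L3 := 91 | P0:M(91), P1:I | bus: BusRdX
[2] P1: load  L0 | P0:I, P1:E(0) | bus: BusRd
[3] P1: store L0 := 95 | P0:I, P1:M(95) | bus: none
[4] P0: store L4 := 95 | P0:M(95), P1:I | bus: BusRdX
[5] P0: store L4 := 86 | P0:M(86), P1:I | bus: none
[6] P1: store L0 := 84 | P0:I, P1:M(84) | bus: none
[7] P1: load  L7 | P0:I, P1:E(0) | bus: BusRd
[8] P1: load  L1 | P0:I, P1:E(20) | bus: BusRd
[9] P0: store L3 := 26 | P0:M(26), P1:I | bus: none
[10] P0: load  L0 | P0:S(84), P1:O(84) | bus: BusRd
[11] P1: store L3 := 28 | P0:I, P1:M(28) | bus: BusRdX,Flush
[12] P1: store L0 := 49 | P0:I, P1:M(49) | bus: BusUpgr
[13] P0: store L2 := 31 | P0:M(31), P1:I | bus: BusRdX
[14] P1: store L2 := 77 | P0:I, P1:M(77) | bus: BusRdX,Flush
[15] P0: store L0 := 42 | P0:M(42), P1:I | bus: BusRdX,Flush
[16] P0: load  L0 | P0:M(42), P1:I | bus: none
[17] P1: store L1 := 94 | P0:I, P1:M(94) | bus: none
[18] P1: load  L0 | P0:O(42), P1:S(42) | bus: BusRd
[19] P0: store L7 := 76 | P0:M(76), P1:I | bus: BusRdX
[20] P1: store L0 := 11 | P0:I, P1:M(11) | bus: BusUpgr,Flush
[21] P0: load  L1 | P0:S(94), P1:O(94) | bus: BusRd
[22] P1: load  L0 | P0:I, P1:M(11) | bus: none
[23] P0: load  L5 | P0:E(50), P1:I | bus: BusRd
[24] P0: load  L1 | P0:S(94), P1:O(94) | bus: none
[25] P0: load  L5 | P0:E(50), P1:I | bus: none
[26] P1: load  L4 | P0:O(86), P1:S(86) | bus: BusRd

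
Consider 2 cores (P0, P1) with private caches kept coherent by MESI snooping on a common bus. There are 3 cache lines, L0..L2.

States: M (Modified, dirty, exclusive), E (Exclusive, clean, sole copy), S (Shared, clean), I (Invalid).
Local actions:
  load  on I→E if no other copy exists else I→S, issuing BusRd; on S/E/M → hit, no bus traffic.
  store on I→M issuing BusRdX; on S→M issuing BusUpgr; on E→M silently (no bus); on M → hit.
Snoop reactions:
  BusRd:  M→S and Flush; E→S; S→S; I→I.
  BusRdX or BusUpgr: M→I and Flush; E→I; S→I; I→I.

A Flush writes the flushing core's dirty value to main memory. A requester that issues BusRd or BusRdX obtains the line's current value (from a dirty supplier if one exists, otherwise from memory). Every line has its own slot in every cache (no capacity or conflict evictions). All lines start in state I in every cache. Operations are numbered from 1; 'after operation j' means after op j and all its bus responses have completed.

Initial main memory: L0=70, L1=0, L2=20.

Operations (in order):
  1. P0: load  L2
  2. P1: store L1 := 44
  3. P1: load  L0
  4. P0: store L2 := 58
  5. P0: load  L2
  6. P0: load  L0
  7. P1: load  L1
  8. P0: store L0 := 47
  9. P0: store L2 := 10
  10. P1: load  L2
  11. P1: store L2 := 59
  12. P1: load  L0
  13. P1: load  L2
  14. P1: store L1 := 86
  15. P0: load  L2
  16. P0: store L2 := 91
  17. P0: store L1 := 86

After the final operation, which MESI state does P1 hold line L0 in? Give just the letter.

state = S

step 1: P0: load  L2  ⟶  EI  (L2)  txn=BusRd  M[L2]=20
step 2: P1: store L1 := 44  ⟶  IM  (L1)  txn=BusRdX  M[L1]=0
step 3: P1: load  L0  ⟶  IE  (L0)  txn=BusRd  M[L0]=70
step 4: P0: store L2 := 58  ⟶  MI  (L2)  txn=∅  M[L2]=20
step 5: P0: load  L2  ⟶  MI  (L2)  txn=∅  M[L2]=20
step 6: P0: load  L0  ⟶  SS  (L0)  txn=BusRd  M[L0]=70
step 7: P1: load  L1  ⟶  IM  (L1)  txn=∅  M[L1]=0
step 8: P0: store L0 := 47  ⟶  MI  (L0)  txn=BusUpgr  M[L0]=70
step 9: P0: store L2 := 10  ⟶  MI  (L2)  txn=∅  M[L2]=20
step 10: P1: load  L2  ⟶  SS  (L2)  txn=BusRd+Flush  M[L2]=10
step 11: P1: store L2 := 59  ⟶  IM  (L2)  txn=BusUpgr  M[L2]=10
step 12: P1: load  L0  ⟶  SS  (L0)  txn=BusRd+Flush  M[L0]=47
step 13: P1: load  L2  ⟶  IM  (L2)  txn=∅  M[L2]=10
step 14: P1: store L1 := 86  ⟶  IM  (L1)  txn=∅  M[L1]=0
step 15: P0: load  L2  ⟶  SS  (L2)  txn=BusRd+Flush  M[L2]=59
step 16: P0: store L2 := 91  ⟶  MI  (L2)  txn=BusUpgr  M[L2]=59
step 17: P0: store L1 := 86  ⟶  MI  (L1)  txn=BusRdX+Flush  M[L1]=86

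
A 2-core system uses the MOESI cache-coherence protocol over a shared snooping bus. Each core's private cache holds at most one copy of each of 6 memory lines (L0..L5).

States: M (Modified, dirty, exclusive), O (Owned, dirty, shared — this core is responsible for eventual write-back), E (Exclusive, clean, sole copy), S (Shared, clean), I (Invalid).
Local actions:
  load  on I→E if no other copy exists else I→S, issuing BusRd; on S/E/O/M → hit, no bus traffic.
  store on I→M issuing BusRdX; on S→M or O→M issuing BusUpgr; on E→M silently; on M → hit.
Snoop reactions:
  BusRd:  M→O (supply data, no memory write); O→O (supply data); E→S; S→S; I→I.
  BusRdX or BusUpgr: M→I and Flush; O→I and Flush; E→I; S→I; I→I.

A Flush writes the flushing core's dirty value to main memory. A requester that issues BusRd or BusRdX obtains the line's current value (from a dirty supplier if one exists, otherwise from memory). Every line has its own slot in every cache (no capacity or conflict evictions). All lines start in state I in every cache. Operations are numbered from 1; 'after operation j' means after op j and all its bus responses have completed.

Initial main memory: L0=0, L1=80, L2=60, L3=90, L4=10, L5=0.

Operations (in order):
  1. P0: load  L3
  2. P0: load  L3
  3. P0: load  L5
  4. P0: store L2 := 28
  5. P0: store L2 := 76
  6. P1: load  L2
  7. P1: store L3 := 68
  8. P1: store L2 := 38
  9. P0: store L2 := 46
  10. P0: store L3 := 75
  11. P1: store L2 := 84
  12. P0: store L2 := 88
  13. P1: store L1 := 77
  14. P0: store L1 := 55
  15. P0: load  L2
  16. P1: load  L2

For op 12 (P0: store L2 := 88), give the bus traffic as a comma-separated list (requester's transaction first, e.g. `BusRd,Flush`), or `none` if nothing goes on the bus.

  op1 P0: load  L3 → E/I on L3; bus BusRd; mem=90
  op2 P0: load  L3 → E/I on L3; bus (none); mem=90
  op3 P0: load  L5 → E/I on L5; bus BusRd; mem=0
  op4 P0: store L2 := 28 → M/I on L2; bus BusRdX; mem=60
  op5 P0: store L2 := 76 → M/I on L2; bus (none); mem=60
  op6 P1: load  L2 → O/S on L2; bus BusRd; mem=60
  op7 P1: store L3 := 68 → I/M on L3; bus BusRdX; mem=90
  op8 P1: store L2 := 38 → I/M on L2; bus BusUpgr Flush; mem=76
  op9 P0: store L2 := 46 → M/I on L2; bus BusRdX Flush; mem=38
  op10 P0: store L3 := 75 → M/I on L3; bus BusRdX Flush; mem=68
  op11 P1: store L2 := 84 → I/M on L2; bus BusRdX Flush; mem=46
  op12 P0: store L2 := 88 → M/I on L2; bus BusRdX Flush; mem=84
  op13 P1: store L1 := 77 → I/M on L1; bus BusRdX; mem=80
  op14 P0: store L1 := 55 → M/I on L1; bus BusRdX Flush; mem=77
  op15 P0: load  L2 → M/I on L2; bus (none); mem=84
  op16 P1: load  L2 → O/S on L2; bus BusRd; mem=84

bus = BusRdX,Flush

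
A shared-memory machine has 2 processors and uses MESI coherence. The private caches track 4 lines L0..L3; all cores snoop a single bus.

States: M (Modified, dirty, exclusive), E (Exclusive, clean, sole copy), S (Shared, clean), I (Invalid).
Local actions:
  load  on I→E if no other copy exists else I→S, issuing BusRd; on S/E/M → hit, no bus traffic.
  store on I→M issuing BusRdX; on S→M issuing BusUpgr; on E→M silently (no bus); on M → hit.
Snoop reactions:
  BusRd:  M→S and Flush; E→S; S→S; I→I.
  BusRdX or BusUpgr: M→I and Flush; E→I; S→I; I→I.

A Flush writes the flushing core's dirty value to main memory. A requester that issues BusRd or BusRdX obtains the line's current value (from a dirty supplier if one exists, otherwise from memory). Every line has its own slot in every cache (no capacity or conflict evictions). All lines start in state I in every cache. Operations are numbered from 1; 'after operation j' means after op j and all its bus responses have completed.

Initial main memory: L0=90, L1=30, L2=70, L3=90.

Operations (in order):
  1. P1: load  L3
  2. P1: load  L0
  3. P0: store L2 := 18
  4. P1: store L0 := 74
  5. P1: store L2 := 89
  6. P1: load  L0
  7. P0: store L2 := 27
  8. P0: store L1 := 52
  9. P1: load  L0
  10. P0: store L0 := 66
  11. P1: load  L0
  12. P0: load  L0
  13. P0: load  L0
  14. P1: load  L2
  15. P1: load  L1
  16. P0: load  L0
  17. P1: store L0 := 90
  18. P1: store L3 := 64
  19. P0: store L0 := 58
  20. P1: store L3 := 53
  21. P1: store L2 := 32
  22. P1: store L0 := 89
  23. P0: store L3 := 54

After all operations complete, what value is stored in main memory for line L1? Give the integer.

step 1: P1: load  L3  ⟶  IE  (L3)  txn=BusRd  M[L3]=90
step 2: P1: load  L0  ⟶  IE  (L0)  txn=BusRd  M[L0]=90
step 3: P0: store L2 := 18  ⟶  MI  (L2)  txn=BusRdX  M[L2]=70
step 4: P1: store L0 := 74  ⟶  IM  (L0)  txn=∅  M[L0]=90
step 5: P1: store L2 := 89  ⟶  IM  (L2)  txn=BusRdX+Flush  M[L2]=18
step 6: P1: load  L0  ⟶  IM  (L0)  txn=∅  M[L0]=90
step 7: P0: store L2 := 27  ⟶  MI  (L2)  txn=BusRdX+Flush  M[L2]=89
step 8: P0: store L1 := 52  ⟶  MI  (L1)  txn=BusRdX  M[L1]=30
step 9: P1: load  L0  ⟶  IM  (L0)  txn=∅  M[L0]=90
step 10: P0: store L0 := 66  ⟶  MI  (L0)  txn=BusRdX+Flush  M[L0]=74
step 11: P1: load  L0  ⟶  SS  (L0)  txn=BusRd+Flush  M[L0]=66
step 12: P0: load  L0  ⟶  SS  (L0)  txn=∅  M[L0]=66
step 13: P0: load  L0  ⟶  SS  (L0)  txn=∅  M[L0]=66
step 14: P1: load  L2  ⟶  SS  (L2)  txn=BusRd+Flush  M[L2]=27
step 15: P1: load  L1  ⟶  SS  (L1)  txn=BusRd+Flush  M[L1]=52
step 16: P0: load  L0  ⟶  SS  (L0)  txn=∅  M[L0]=66
step 17: P1: store L0 := 90  ⟶  IM  (L0)  txn=BusUpgr  M[L0]=66
step 18: P1: store L3 := 64  ⟶  IM  (L3)  txn=∅  M[L3]=90
step 19: P0: store L0 := 58  ⟶  MI  (L0)  txn=BusRdX+Flush  M[L0]=90
step 20: P1: store L3 := 53  ⟶  IM  (L3)  txn=∅  M[L3]=90
step 21: P1: store L2 := 32  ⟶  IM  (L2)  txn=BusUpgr  M[L2]=27
step 22: P1: store L0 := 89  ⟶  IM  (L0)  txn=BusRdX+Flush  M[L0]=58
step 23: P0: store L3 := 54  ⟶  MI  (L3)  txn=BusRdX+Flush  M[L3]=53

memory[L1] = 52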